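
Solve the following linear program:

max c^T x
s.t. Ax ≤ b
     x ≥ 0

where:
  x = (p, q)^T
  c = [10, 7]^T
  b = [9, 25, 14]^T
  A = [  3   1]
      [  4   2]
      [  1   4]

Evaluate the objective at each vertex of the feasible region:
  z(0, 0) = 0
  z(3, 0) = 30
  z(2, 3) = 41  ←
  z(0, 3.5) = 24.5
The maximum is at p = 2, q = 3.

p = 2, q = 3, z = 41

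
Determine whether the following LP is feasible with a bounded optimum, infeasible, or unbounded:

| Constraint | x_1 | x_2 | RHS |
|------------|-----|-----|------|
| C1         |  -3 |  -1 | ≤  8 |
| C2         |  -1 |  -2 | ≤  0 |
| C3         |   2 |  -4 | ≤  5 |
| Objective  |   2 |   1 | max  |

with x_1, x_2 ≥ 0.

Unbounded (objective can increase without bound)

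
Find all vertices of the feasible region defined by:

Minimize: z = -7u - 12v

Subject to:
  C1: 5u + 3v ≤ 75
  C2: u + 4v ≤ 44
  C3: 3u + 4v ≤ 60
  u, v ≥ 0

(0, 0), (15, 0), (10.91, 6.818), (8, 9), (0, 11)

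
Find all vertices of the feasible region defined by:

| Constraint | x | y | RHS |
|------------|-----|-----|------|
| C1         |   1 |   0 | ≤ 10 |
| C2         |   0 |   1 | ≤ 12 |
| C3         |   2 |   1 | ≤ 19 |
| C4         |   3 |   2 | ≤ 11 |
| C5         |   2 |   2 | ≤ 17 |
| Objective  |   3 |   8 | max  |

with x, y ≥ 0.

(0, 0), (3.667, 0), (0, 5.5)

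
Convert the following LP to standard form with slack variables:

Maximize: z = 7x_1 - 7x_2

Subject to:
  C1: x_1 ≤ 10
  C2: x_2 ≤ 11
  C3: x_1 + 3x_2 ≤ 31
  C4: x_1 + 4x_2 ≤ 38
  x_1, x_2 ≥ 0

max z = 7x_1 - 7x_2

s.t.
  x_1 + s1 = 10
  x_2 + s2 = 11
  x_1 + 3x_2 + s3 = 31
  x_1 + 4x_2 + s4 = 38
  x_1, x_2, s1, s2, s3, s4 ≥ 0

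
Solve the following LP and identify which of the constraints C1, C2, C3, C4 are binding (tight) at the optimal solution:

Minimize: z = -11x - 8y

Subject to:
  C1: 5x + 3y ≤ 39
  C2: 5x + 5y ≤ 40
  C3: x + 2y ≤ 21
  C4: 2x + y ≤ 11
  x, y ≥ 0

At x = 3, y = 5, compute slack b - a·x for each constraint:
  C1: 39 − 30 = 9  (slack)
  C2: 40 − 40 = 0  (binding)
  C3: 21 − 13 = 8  (slack)
  C4: 11 − 11 = 0  (binding)

Optimal: x = 3, y = 5
Binding: C2, C4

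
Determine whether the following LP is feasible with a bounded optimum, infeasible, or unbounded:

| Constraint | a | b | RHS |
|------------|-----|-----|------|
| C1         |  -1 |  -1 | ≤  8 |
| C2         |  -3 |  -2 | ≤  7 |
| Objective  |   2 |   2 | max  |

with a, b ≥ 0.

Unbounded (objective can increase without bound)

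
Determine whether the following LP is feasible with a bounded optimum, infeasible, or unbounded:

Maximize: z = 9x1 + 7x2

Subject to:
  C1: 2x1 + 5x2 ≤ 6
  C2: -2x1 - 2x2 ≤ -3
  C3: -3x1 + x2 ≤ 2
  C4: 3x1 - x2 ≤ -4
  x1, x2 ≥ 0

Infeasible (no feasible solution exists)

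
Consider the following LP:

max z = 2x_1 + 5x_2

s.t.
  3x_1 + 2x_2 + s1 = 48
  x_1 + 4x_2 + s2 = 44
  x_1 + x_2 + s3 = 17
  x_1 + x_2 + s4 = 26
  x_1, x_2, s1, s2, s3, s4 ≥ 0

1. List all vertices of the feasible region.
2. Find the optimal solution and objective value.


1. (0, 0), (16, 0), (14, 3), (8, 9), (0, 11)
2. x_1 = 8, x_2 = 9, z = 61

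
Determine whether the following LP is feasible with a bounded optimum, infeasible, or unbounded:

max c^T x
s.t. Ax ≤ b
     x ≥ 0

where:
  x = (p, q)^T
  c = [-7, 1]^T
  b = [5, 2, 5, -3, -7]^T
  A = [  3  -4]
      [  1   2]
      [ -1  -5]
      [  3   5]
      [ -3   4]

Infeasible (no feasible solution exists)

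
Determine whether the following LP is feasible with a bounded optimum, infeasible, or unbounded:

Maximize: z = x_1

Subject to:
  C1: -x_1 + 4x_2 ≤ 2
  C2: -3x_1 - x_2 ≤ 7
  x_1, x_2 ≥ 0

Unbounded (objective can increase without bound)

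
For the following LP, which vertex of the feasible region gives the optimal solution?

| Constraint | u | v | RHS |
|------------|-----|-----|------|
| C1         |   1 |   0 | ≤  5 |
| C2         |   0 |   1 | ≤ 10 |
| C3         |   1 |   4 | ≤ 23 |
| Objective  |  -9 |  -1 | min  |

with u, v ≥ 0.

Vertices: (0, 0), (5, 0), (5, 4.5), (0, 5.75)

Evaluate the objective at each vertex of the feasible region:
  z(0, 0) = 0
  z(5, 0) = -45
  z(5, 4.5) = -49.5  ←
  z(0, 5.75) = -5.75
The minimum is at u = 5, v = 4.5.

(5, 4.5)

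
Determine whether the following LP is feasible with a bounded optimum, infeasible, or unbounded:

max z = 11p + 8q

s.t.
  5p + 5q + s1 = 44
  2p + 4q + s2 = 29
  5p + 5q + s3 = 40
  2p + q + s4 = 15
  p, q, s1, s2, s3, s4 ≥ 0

Feasible with a bounded optimal solution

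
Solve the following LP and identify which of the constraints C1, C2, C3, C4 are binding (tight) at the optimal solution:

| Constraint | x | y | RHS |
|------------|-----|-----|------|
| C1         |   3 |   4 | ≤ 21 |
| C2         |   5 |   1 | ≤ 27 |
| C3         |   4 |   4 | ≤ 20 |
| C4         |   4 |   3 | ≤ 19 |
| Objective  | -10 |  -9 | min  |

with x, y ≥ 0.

At x = 4, y = 1, compute slack b - a·x for each constraint:
  C1: 21 − 16 = 5  (slack)
  C2: 27 − 21 = 6  (slack)
  C3: 20 − 20 = 0  (binding)
  C4: 19 − 19 = 0  (binding)

Optimal: x = 4, y = 1
Binding: C3, C4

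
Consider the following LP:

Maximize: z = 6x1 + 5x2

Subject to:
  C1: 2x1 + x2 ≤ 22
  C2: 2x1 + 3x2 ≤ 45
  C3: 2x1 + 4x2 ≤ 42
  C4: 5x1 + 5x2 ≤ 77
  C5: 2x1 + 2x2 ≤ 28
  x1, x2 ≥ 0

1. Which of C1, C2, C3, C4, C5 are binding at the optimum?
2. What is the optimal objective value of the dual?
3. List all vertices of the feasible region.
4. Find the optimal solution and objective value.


1. C1, C5
2. 78
3. (0, 0), (11, 0), (8, 6), (7, 7), (0, 10.5)
4. x1 = 8, x2 = 6, z = 78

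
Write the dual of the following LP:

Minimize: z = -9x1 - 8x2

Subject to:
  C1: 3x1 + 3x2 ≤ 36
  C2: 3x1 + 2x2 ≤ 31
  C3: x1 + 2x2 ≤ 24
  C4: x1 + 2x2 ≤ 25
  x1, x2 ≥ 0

Primal min cᵀx s.t. Ax ≤ b, x ≥ 0  →  Dual max −bᵀy s.t. Aᵀy ≥ −c, y ≥ 0.

Maximize: z = -36y1 - 31y2 - 24y3 - 25y4

Subject to:
  3y1 + 3y2 + y3 + y4 ≥ 9
  3y1 + 2y2 + 2y3 + 2y4 ≥ 8
  y1, y2, y3, y4 ≥ 0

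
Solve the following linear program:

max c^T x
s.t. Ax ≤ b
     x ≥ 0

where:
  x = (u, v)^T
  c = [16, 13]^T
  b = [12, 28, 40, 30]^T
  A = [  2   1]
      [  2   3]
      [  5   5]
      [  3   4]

Evaluate the objective at each vertex of the feasible region:
  z(0, 0) = 0
  z(6, 0) = 96
  z(4, 4) = 116  ←
  z(2, 6) = 110
  z(0, 7.5) = 97.5
The maximum is at u = 4, v = 4.

u = 4, v = 4, z = 116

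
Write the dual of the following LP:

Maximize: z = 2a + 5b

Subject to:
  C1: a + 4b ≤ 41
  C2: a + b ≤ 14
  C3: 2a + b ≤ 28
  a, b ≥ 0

Primal max cᵀx s.t. Ax ≤ b, x ≥ 0  →  Dual min bᵀy s.t. Aᵀy ≥ c, y ≥ 0.

Minimize: z = 41y1 + 14y2 + 28y3

Subject to:
  y1 + y2 + 2y3 ≥ 2
  4y1 + y2 + y3 ≥ 5
  y1, y2, y3 ≥ 0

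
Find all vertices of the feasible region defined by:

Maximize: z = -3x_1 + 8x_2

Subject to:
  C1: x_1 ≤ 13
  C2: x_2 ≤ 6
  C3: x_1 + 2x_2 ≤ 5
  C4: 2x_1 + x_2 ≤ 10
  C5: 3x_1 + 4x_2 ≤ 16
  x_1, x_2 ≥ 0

(0, 0), (5, 0), (0, 2.5)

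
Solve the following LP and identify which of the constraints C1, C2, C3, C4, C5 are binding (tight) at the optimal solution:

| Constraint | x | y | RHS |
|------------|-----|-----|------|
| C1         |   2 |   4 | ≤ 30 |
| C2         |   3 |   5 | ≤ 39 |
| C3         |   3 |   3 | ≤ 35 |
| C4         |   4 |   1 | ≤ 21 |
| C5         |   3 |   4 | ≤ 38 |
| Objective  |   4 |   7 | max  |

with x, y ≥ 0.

At x = 3, y = 6, compute slack b - a·x for each constraint:
  C1: 30 − 30 = 0  (binding)
  C2: 39 − 39 = 0  (binding)
  C3: 35 − 27 = 8  (slack)
  C4: 21 − 18 = 3  (slack)
  C5: 38 − 33 = 5  (slack)

Optimal: x = 3, y = 6
Binding: C1, C2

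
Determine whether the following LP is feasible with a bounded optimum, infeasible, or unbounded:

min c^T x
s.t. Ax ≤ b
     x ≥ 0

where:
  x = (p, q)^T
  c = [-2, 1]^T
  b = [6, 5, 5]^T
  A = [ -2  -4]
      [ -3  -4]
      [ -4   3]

Unbounded (objective can decrease without bound)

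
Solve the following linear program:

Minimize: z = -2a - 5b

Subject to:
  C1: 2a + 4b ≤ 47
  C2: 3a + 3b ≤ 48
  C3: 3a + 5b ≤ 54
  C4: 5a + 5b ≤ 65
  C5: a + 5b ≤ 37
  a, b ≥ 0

Evaluate the objective at each vertex of the feasible region:
  z(0, 0) = 0
  z(13, 0) = -26
  z(7, 6) = -44  ←
  z(0, 7.4) = -37
The minimum is at a = 7, b = 6.

a = 7, b = 6, z = -44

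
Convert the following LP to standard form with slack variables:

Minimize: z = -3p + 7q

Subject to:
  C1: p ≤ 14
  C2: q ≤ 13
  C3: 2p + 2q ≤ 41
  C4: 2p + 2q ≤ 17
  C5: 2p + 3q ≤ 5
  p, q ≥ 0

min z = -3p + 7q

s.t.
  p + s1 = 14
  q + s2 = 13
  2p + 2q + s3 = 41
  2p + 2q + s4 = 17
  2p + 3q + s5 = 5
  p, q, s1, s2, s3, s4, s5 ≥ 0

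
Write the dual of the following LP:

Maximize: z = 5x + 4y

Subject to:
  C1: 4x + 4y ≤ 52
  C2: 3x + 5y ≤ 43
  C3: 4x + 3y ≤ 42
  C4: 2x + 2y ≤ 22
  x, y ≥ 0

Primal max cᵀx s.t. Ax ≤ b, x ≥ 0  →  Dual min bᵀy s.t. Aᵀy ≥ c, y ≥ 0.

Minimize: z = 52y1 + 43y2 + 42y3 + 22y4

Subject to:
  4y1 + 3y2 + 4y3 + 2y4 ≥ 5
  4y1 + 5y2 + 3y3 + 2y4 ≥ 4
  y1, y2, y3, y4 ≥ 0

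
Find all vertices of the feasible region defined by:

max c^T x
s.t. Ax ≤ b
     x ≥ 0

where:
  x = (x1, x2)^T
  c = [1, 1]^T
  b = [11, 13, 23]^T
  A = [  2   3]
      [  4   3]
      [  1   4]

(0, 0), (3.25, 0), (1, 3), (0, 3.667)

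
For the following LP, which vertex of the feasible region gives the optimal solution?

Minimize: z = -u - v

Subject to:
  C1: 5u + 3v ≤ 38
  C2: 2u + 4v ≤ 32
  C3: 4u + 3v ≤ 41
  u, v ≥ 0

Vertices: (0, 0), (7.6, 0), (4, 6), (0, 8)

Evaluate the objective at each vertex of the feasible region:
  z(0, 0) = 0
  z(7.6, 0) = -7.6
  z(4, 6) = -10  ←
  z(0, 8) = -8
The minimum is at u = 4, v = 6.

(4, 6)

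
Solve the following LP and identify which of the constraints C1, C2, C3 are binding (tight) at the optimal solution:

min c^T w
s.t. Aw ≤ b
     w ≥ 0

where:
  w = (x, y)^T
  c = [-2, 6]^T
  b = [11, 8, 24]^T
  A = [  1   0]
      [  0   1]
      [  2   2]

At x = 11, y = 0, compute slack b - a·x for each constraint:
  C1: 11 − 11 = 0  (binding)
  C2: 8 − 0 = 8  (slack)
  C3: 24 − 22 = 2  (slack)

Optimal: x = 11, y = 0
Binding: C1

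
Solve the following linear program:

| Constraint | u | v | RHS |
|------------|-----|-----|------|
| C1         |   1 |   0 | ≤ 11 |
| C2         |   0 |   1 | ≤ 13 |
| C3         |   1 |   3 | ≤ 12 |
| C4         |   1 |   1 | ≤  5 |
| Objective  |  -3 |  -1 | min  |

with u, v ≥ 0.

Evaluate the objective at each vertex of the feasible region:
  z(0, 0) = 0
  z(5, 0) = -15  ←
  z(1.5, 3.5) = -8
  z(0, 4) = -4
The minimum is at u = 5, v = 0.

u = 5, v = 0, z = -15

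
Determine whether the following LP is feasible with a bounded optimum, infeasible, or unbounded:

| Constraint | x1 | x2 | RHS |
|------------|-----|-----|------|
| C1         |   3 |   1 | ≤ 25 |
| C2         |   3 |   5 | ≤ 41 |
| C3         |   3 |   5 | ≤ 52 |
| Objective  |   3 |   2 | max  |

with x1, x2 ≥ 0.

Feasible with a bounded optimal solution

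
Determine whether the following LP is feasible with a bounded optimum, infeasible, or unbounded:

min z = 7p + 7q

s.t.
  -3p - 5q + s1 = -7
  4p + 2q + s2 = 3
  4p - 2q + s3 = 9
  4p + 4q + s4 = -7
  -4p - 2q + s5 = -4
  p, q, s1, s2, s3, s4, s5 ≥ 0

Infeasible (no feasible solution exists)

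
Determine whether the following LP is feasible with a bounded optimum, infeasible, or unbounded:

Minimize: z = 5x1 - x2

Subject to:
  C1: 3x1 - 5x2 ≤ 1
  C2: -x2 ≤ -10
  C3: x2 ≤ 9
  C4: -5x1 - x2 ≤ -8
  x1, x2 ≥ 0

Infeasible (no feasible solution exists)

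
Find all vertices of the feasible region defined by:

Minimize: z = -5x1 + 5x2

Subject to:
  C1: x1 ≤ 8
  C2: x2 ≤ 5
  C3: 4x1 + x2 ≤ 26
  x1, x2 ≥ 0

(0, 0), (6.5, 0), (5.25, 5), (0, 5)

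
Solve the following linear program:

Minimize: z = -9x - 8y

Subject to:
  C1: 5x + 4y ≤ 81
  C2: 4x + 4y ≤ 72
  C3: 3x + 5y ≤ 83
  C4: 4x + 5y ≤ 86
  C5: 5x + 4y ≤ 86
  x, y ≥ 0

Evaluate the objective at each vertex of the feasible region:
  z(0, 0) = 0
  z(16.2, 0) = -145.8
  z(9, 9) = -153  ←
  z(4, 14) = -148
  z(3, 14.8) = -145.4
  z(0, 16.6) = -132.8
The minimum is at x = 9, y = 9.

x = 9, y = 9, z = -153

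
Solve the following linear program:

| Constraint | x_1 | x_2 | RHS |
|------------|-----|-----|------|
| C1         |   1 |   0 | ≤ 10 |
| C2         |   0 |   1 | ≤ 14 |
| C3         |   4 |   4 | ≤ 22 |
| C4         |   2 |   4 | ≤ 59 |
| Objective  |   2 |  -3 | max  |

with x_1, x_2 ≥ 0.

Evaluate the objective at each vertex of the feasible region:
  z(0, 0) = 0
  z(5.5, 0) = 11  ←
  z(0, 5.5) = -16.5
The maximum is at x_1 = 5.5, x_2 = 0.

x_1 = 5.5, x_2 = 0, z = 11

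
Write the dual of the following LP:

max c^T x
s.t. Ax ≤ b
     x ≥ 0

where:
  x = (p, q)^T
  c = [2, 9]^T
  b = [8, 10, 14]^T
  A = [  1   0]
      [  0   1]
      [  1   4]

Primal max cᵀx s.t. Ax ≤ b, x ≥ 0  →  Dual min bᵀy s.t. Aᵀy ≥ c, y ≥ 0.

Minimize: z = 8y1 + 10y2 + 14y3

Subject to:
  y1 + y3 ≥ 2
  y2 + 4y3 ≥ 9
  y1, y2, y3 ≥ 0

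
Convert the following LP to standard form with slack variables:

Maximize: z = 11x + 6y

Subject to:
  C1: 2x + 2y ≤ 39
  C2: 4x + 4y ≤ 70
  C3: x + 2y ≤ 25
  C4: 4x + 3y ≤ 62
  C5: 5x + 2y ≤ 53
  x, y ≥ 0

max z = 11x + 6y

s.t.
  2x + 2y + s1 = 39
  4x + 4y + s2 = 70
  x + 2y + s3 = 25
  4x + 3y + s4 = 62
  5x + 2y + s5 = 53
  x, y, s1, s2, s3, s4, s5 ≥ 0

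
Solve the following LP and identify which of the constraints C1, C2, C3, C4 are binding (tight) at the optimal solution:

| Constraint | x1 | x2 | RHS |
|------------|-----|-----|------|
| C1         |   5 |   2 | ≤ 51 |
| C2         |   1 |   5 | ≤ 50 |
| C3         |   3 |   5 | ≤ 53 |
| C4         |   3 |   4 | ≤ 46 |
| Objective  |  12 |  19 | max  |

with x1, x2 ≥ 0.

At x1 = 6, x2 = 7, compute slack b - a·x for each constraint:
  C1: 51 − 44 = 7  (slack)
  C2: 50 − 41 = 9  (slack)
  C3: 53 − 53 = 0  (binding)
  C4: 46 − 46 = 0  (binding)

Optimal: x1 = 6, x2 = 7
Binding: C3, C4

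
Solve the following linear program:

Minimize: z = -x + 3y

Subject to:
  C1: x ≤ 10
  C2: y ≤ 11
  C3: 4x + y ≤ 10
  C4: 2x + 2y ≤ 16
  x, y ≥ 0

Evaluate the objective at each vertex of the feasible region:
  z(0, 0) = 0
  z(2.5, 0) = -2.5  ←
  z(0.6667, 7.333) = 21.33
  z(0, 8) = 24
The minimum is at x = 2.5, y = 0.

x = 2.5, y = 0, z = -2.5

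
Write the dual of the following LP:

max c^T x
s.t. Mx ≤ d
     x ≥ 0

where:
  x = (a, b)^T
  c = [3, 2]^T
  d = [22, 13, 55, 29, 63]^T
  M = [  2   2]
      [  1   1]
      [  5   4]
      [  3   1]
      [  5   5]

Primal max cᵀx s.t. Ax ≤ b, x ≥ 0  →  Dual min bᵀy s.t. Aᵀy ≥ c, y ≥ 0.

Minimize: z = 22y1 + 13y2 + 55y3 + 29y4 + 63y5

Subject to:
  2y1 + y2 + 5y3 + 3y4 + 5y5 ≥ 3
  2y1 + y2 + 4y3 + y4 + 5y5 ≥ 2
  y1, y2, y3, y4, y5 ≥ 0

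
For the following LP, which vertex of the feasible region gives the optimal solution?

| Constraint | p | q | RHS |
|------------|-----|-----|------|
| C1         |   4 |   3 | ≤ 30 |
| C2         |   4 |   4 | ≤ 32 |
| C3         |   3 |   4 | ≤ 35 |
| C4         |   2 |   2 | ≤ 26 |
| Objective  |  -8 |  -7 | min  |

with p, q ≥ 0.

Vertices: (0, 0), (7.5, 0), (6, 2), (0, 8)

Evaluate the objective at each vertex of the feasible region:
  z(0, 0) = 0
  z(7.5, 0) = -60
  z(6, 2) = -62  ←
  z(0, 8) = -56
The minimum is at p = 6, q = 2.

(6, 2)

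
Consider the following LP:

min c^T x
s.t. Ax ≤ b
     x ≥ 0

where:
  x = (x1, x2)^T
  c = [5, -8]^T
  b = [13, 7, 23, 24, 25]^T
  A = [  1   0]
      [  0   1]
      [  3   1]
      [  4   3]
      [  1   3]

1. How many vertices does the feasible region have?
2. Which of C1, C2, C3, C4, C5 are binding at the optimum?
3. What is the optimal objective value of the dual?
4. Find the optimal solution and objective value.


1. 4
2. C2
3. -56
4. x1 = 0, x2 = 7, z = -56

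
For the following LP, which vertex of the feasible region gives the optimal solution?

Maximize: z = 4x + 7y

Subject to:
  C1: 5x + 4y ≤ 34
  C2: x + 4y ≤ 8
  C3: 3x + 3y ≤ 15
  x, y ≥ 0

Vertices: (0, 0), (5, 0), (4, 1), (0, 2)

Evaluate the objective at each vertex of the feasible region:
  z(0, 0) = 0
  z(5, 0) = 20
  z(4, 1) = 23  ←
  z(0, 2) = 14
The maximum is at x = 4, y = 1.

(4, 1)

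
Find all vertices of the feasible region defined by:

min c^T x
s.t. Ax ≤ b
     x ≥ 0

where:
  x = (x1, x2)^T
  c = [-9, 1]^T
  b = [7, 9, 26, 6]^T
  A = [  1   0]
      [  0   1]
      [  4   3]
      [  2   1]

(0, 0), (3, 0), (0, 6)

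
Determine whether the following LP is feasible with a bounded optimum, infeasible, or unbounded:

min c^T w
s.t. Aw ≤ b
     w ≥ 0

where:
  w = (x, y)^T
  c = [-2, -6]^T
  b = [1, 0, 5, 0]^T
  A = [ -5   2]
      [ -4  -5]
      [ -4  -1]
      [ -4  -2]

Unbounded (objective can decrease without bound)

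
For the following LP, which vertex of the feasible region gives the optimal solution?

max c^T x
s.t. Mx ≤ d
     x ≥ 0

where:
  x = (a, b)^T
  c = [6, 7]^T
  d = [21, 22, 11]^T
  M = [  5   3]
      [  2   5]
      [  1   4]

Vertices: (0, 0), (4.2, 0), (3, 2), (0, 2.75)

Evaluate the objective at each vertex of the feasible region:
  z(0, 0) = 0
  z(4.2, 0) = 25.2
  z(3, 2) = 32  ←
  z(0, 2.75) = 19.25
The maximum is at a = 3, b = 2.

(3, 2)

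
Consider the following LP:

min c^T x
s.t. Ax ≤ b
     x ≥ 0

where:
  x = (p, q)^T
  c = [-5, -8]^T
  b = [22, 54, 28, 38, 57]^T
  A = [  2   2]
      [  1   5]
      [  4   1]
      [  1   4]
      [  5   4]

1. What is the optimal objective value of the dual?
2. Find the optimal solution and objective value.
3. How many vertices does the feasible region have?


1. -82
2. p = 2, q = 9, z = -82
3. 5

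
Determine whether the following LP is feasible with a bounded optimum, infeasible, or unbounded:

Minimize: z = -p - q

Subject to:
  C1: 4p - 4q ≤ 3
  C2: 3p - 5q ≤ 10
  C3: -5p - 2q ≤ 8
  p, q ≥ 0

Unbounded (objective can decrease without bound)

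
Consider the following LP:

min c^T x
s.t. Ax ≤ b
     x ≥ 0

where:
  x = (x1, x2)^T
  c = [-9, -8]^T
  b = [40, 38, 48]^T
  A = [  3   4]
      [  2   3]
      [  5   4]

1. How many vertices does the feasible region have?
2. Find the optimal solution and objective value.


1. 4
2. x1 = 4, x2 = 7, z = -92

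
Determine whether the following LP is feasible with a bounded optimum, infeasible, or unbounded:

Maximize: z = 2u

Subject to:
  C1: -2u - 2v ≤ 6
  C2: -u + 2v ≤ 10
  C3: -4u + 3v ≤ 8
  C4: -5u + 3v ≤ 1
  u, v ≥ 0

Unbounded (objective can increase without bound)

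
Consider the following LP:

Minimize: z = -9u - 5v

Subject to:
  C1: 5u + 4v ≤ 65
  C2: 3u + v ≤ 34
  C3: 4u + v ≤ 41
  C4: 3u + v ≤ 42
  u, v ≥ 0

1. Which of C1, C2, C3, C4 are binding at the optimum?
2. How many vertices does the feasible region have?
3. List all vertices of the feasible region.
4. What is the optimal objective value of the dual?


1. C1, C3
2. 4
3. (0, 0), (10.25, 0), (9, 5), (0, 16.25)
4. -106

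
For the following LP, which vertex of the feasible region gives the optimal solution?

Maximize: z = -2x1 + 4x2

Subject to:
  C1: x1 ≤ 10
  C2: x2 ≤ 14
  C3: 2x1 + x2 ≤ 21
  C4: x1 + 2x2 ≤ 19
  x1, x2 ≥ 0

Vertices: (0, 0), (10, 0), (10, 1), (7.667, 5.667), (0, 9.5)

Evaluate the objective at each vertex of the feasible region:
  z(0, 0) = 0
  z(10, 0) = -20
  z(10, 1) = -16
  z(7.667, 5.667) = 7.333
  z(0, 9.5) = 38  ←
The maximum is at x1 = 0, x2 = 9.5.

(0, 9.5)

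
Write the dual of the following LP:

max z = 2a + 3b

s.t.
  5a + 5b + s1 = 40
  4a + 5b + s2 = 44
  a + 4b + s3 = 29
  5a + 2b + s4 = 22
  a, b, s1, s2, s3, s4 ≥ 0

Primal max cᵀx s.t. Ax ≤ b, x ≥ 0  →  Dual min bᵀy s.t. Aᵀy ≥ c, y ≥ 0.

Minimize: z = 40y1 + 44y2 + 29y3 + 22y4

Subject to:
  5y1 + 4y2 + y3 + 5y4 ≥ 2
  5y1 + 5y2 + 4y3 + 2y4 ≥ 3
  y1, y2, y3, y4 ≥ 0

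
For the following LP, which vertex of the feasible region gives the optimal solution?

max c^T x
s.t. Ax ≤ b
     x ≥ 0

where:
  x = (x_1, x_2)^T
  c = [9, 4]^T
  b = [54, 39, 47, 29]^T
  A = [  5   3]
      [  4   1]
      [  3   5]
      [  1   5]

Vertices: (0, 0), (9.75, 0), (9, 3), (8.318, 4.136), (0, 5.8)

Evaluate the objective at each vertex of the feasible region:
  z(0, 0) = 0
  z(9.75, 0) = 87.75
  z(9, 3) = 93  ←
  z(8.318, 4.136) = 91.41
  z(0, 5.8) = 23.2
The maximum is at x_1 = 9, x_2 = 3.

(9, 3)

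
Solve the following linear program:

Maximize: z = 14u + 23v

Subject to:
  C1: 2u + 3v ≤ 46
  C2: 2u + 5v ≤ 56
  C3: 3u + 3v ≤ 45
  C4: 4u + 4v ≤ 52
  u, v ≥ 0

Evaluate the objective at each vertex of the feasible region:
  z(0, 0) = 0
  z(13, 0) = 182
  z(3, 10) = 272  ←
  z(0, 11.2) = 257.6
The maximum is at u = 3, v = 10.

u = 3, v = 10, z = 272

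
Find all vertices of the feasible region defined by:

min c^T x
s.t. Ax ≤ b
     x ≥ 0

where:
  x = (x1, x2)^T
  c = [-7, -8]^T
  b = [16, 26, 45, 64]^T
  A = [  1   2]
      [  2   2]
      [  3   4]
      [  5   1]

(0, 0), (12.8, 0), (12.75, 0.25), (10, 3), (0, 8)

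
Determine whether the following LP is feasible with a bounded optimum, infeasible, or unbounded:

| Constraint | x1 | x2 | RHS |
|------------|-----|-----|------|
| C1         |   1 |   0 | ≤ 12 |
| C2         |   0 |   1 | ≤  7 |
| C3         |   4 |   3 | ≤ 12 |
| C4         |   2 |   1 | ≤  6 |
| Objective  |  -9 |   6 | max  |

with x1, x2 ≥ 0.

Feasible with a bounded optimal solution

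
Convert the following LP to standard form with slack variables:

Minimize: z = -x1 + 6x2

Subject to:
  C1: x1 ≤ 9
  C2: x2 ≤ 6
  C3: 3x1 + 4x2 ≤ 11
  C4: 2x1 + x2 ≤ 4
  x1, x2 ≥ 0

min z = -x1 + 6x2

s.t.
  x1 + s1 = 9
  x2 + s2 = 6
  3x1 + 4x2 + s3 = 11
  2x1 + x2 + s4 = 4
  x1, x2, s1, s2, s3, s4 ≥ 0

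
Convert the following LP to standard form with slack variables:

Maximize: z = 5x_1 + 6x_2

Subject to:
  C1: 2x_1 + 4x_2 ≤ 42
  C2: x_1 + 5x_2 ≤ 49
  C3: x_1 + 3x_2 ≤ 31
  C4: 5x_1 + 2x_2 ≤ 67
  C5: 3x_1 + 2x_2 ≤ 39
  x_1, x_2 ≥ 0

max z = 5x_1 + 6x_2

s.t.
  2x_1 + 4x_2 + s1 = 42
  x_1 + 5x_2 + s2 = 49
  x_1 + 3x_2 + s3 = 31
  5x_1 + 2x_2 + s4 = 67
  3x_1 + 2x_2 + s5 = 39
  x_1, x_2, s1, s2, s3, s4, s5 ≥ 0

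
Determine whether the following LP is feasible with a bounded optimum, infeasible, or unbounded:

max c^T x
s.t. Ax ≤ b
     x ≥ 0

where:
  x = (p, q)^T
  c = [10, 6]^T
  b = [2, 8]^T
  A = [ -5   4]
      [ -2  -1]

Unbounded (objective can increase without bound)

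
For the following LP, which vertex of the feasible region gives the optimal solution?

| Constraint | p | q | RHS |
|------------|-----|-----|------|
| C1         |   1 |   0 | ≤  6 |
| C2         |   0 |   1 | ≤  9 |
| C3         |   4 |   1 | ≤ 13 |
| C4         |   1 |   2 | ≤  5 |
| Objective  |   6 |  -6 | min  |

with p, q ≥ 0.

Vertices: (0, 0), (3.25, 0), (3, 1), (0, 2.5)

Evaluate the objective at each vertex of the feasible region:
  z(0, 0) = 0
  z(3.25, 0) = 19.5
  z(3, 1) = 12
  z(0, 2.5) = -15  ←
The minimum is at p = 0, q = 2.5.

(0, 2.5)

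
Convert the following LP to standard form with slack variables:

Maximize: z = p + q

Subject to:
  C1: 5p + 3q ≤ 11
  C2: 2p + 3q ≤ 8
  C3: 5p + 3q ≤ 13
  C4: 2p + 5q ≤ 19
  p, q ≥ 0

max z = p + q

s.t.
  5p + 3q + s1 = 11
  2p + 3q + s2 = 8
  5p + 3q + s3 = 13
  2p + 5q + s4 = 19
  p, q, s1, s2, s3, s4 ≥ 0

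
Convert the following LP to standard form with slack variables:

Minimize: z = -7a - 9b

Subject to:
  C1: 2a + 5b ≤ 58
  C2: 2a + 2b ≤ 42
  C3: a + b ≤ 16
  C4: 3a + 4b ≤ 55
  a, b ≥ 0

min z = -7a - 9b

s.t.
  2a + 5b + s1 = 58
  2a + 2b + s2 = 42
  a + b + s3 = 16
  3a + 4b + s4 = 55
  a, b, s1, s2, s3, s4 ≥ 0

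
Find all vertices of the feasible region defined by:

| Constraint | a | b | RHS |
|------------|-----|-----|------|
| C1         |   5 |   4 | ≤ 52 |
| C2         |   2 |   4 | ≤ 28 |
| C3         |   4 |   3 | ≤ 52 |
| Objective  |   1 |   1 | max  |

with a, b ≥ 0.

(0, 0), (10.4, 0), (8, 3), (0, 7)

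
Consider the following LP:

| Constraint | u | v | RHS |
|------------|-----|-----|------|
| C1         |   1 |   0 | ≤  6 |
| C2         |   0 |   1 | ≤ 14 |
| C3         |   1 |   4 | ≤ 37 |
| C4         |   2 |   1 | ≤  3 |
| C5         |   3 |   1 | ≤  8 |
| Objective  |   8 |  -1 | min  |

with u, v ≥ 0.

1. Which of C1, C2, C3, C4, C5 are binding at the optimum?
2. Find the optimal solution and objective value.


1. C4
2. u = 0, v = 3, z = -3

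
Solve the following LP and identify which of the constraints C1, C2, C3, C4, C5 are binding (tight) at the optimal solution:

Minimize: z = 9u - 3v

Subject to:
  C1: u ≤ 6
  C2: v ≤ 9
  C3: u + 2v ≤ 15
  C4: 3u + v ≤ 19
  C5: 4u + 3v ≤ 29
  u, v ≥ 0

At u = 0, v = 7.5, compute slack b - a·x for each constraint:
  C1: 6 − 0 = 6  (slack)
  C2: 9 − 7.5 = 1.5  (slack)
  C3: 15 − 15 = 0  (binding)
  C4: 19 − 7.5 = 11.5  (slack)
  C5: 29 − 22.5 = 6.5  (slack)

Optimal: u = 0, v = 7.5
Binding: C3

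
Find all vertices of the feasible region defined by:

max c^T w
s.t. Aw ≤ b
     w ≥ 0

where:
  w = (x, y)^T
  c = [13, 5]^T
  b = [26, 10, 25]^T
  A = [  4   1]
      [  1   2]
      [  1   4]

(0, 0), (6.5, 0), (6, 2), (0, 5)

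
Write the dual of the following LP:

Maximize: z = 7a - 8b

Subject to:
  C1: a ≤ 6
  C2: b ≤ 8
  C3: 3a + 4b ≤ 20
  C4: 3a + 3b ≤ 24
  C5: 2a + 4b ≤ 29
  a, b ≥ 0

Primal max cᵀx s.t. Ax ≤ b, x ≥ 0  →  Dual min bᵀy s.t. Aᵀy ≥ c, y ≥ 0.

Minimize: z = 6y1 + 8y2 + 20y3 + 24y4 + 29y5

Subject to:
  y1 + 3y3 + 3y4 + 2y5 ≥ 7
  y2 + 4y3 + 3y4 + 4y5 ≥ -8
  y1, y2, y3, y4, y5 ≥ 0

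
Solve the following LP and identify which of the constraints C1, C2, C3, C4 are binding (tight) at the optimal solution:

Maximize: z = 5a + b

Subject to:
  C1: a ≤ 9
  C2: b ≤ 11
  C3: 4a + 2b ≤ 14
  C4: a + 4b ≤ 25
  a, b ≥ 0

At a = 3.5, b = 0, compute slack b - a·x for each constraint:
  C1: 9 − 3.5 = 5.5  (slack)
  C2: 11 − 0 = 11  (slack)
  C3: 14 − 14 = 0  (binding)
  C4: 25 − 3.5 = 21.5  (slack)

Optimal: a = 3.5, b = 0
Binding: C3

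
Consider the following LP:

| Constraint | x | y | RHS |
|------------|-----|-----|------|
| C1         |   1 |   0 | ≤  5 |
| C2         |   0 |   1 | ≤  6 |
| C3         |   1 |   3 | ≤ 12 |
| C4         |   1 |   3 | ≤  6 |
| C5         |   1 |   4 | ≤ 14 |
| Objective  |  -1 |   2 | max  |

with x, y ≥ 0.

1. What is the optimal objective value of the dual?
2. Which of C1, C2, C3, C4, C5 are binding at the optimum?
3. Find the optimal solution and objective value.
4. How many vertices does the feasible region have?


1. 4
2. C4
3. x = 0, y = 2, z = 4
4. 4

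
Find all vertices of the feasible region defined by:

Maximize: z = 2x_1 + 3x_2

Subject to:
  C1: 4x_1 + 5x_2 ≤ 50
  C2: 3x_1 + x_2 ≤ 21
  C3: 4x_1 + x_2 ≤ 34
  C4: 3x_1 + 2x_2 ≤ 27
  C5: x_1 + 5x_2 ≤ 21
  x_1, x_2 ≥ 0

(0, 0), (7, 0), (6, 3), (0, 4.2)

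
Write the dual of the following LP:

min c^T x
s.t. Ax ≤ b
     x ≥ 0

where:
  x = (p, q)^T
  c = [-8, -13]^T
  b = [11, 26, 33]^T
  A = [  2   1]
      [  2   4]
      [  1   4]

Primal min cᵀx s.t. Ax ≤ b, x ≥ 0  →  Dual max −bᵀy s.t. Aᵀy ≥ −c, y ≥ 0.

Maximize: z = -11y1 - 26y2 - 33y3

Subject to:
  2y1 + 2y2 + y3 ≥ 8
  y1 + 4y2 + 4y3 ≥ 13
  y1, y2, y3 ≥ 0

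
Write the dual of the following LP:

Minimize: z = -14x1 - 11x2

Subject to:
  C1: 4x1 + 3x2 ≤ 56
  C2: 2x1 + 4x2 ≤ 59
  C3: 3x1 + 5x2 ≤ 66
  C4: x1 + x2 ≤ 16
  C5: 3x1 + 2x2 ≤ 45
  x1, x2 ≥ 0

Primal min cᵀx s.t. Ax ≤ b, x ≥ 0  →  Dual max −bᵀy s.t. Aᵀy ≥ −c, y ≥ 0.

Maximize: z = -56y1 - 59y2 - 66y3 - 16y4 - 45y5

Subject to:
  4y1 + 2y2 + 3y3 + y4 + 3y5 ≥ 14
  3y1 + 4y2 + 5y3 + y4 + 2y5 ≥ 11
  y1, y2, y3, y4, y5 ≥ 0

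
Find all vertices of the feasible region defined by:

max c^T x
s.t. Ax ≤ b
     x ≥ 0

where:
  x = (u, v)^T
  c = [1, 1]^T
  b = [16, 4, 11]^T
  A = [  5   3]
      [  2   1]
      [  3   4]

(0, 0), (2, 0), (1, 2), (0, 2.75)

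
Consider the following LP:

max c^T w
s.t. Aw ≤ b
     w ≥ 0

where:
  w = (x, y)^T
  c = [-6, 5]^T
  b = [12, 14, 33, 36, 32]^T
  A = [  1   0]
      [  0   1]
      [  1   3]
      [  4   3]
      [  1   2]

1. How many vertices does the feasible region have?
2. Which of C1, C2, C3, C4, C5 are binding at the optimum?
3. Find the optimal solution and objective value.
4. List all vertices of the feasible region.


1. 4
2. C3
3. x = 0, y = 11, z = 55
4. (0, 0), (9, 0), (1, 10.67), (0, 11)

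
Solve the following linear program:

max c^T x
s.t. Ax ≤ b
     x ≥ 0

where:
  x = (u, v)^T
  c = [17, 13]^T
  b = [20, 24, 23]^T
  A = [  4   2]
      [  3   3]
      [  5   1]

Evaluate the objective at each vertex of the feasible region:
  z(0, 0) = 0
  z(4.6, 0) = 78.2
  z(4.333, 1.333) = 91
  z(2, 6) = 112  ←
  z(0, 8) = 104
The maximum is at u = 2, v = 6.

u = 2, v = 6, z = 112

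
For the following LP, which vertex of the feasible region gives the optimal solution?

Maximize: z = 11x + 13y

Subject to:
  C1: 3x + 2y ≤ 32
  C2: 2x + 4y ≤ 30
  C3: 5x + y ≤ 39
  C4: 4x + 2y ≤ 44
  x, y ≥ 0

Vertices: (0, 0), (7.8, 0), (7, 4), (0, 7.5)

Evaluate the objective at each vertex of the feasible region:
  z(0, 0) = 0
  z(7.8, 0) = 85.8
  z(7, 4) = 129  ←
  z(0, 7.5) = 97.5
The maximum is at x = 7, y = 4.

(7, 4)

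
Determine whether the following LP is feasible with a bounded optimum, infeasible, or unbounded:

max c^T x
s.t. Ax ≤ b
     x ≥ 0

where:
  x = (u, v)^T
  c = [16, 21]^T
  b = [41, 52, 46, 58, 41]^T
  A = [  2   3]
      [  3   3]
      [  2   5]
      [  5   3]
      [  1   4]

Feasible with a bounded optimal solution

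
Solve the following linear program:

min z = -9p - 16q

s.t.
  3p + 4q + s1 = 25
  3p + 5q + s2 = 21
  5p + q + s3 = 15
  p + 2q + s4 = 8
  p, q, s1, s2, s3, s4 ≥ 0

Evaluate the objective at each vertex of the feasible region:
  z(0, 0) = 0
  z(3, 0) = -27
  z(2.455, 2.727) = -65.73
  z(2, 3) = -66  ←
  z(0, 4) = -64
The minimum is at p = 2, q = 3.

p = 2, q = 3, z = -66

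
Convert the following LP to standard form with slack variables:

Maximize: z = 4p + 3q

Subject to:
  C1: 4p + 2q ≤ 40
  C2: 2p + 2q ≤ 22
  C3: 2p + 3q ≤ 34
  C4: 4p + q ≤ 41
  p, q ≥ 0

max z = 4p + 3q

s.t.
  4p + 2q + s1 = 40
  2p + 2q + s2 = 22
  2p + 3q + s3 = 34
  4p + q + s4 = 41
  p, q, s1, s2, s3, s4 ≥ 0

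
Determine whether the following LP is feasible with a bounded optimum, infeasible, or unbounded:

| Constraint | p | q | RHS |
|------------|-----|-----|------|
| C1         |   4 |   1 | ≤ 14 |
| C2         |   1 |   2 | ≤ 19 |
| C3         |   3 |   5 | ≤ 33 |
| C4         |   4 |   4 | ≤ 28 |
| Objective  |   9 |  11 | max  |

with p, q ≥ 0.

Feasible with a bounded optimal solution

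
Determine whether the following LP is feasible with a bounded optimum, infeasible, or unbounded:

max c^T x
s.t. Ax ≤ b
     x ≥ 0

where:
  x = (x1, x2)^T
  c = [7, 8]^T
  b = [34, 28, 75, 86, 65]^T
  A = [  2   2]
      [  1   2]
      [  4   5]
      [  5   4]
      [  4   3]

Feasible with a bounded optimal solution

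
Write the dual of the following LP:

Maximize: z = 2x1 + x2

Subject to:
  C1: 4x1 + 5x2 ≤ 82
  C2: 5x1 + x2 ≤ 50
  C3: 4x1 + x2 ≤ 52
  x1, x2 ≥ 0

Primal max cᵀx s.t. Ax ≤ b, x ≥ 0  →  Dual min bᵀy s.t. Aᵀy ≥ c, y ≥ 0.

Minimize: z = 82y1 + 50y2 + 52y3

Subject to:
  4y1 + 5y2 + 4y3 ≥ 2
  5y1 + y2 + y3 ≥ 1
  y1, y2, y3 ≥ 0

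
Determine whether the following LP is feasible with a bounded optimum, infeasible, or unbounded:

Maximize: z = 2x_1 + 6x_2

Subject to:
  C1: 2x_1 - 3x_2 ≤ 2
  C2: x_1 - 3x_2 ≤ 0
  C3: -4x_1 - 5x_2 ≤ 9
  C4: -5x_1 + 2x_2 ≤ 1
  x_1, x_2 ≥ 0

Unbounded (objective can increase without bound)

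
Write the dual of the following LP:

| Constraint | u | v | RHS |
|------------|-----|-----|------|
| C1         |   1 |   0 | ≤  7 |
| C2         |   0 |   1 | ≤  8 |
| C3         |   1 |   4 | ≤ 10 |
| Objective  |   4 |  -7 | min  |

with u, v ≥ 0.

Primal min cᵀx s.t. Ax ≤ b, x ≥ 0  →  Dual max −bᵀy s.t. Aᵀy ≥ −c, y ≥ 0.

Maximize: z = -7y1 - 8y2 - 10y3

Subject to:
  y1 + y3 ≥ -4
  y2 + 4y3 ≥ 7
  y1, y2, y3 ≥ 0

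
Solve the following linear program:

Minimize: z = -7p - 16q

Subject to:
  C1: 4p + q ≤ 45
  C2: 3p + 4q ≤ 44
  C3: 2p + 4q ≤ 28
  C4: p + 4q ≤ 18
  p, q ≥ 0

Evaluate the objective at each vertex of the feasible region:
  z(0, 0) = 0
  z(11.25, 0) = -78.75
  z(10.86, 1.571) = -101.1
  z(10, 2) = -102  ←
  z(0, 4.5) = -72
The minimum is at p = 10, q = 2.

p = 10, q = 2, z = -102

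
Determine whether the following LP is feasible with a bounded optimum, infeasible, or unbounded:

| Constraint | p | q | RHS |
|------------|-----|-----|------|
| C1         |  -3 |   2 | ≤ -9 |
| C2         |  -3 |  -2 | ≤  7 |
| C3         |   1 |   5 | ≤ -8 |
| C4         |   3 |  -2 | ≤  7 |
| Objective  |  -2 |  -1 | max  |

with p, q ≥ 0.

Infeasible (no feasible solution exists)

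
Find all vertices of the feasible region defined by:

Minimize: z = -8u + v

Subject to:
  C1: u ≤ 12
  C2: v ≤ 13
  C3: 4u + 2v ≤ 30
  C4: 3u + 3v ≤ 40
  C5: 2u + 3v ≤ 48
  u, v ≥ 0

(0, 0), (7.5, 0), (1.667, 11.67), (0.3333, 13), (0, 13)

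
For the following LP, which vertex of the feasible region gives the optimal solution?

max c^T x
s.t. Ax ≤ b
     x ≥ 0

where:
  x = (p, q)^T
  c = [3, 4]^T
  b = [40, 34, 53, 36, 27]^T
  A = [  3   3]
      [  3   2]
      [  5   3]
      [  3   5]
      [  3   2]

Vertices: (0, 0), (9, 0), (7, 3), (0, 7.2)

Evaluate the objective at each vertex of the feasible region:
  z(0, 0) = 0
  z(9, 0) = 27
  z(7, 3) = 33  ←
  z(0, 7.2) = 28.8
The maximum is at p = 7, q = 3.

(7, 3)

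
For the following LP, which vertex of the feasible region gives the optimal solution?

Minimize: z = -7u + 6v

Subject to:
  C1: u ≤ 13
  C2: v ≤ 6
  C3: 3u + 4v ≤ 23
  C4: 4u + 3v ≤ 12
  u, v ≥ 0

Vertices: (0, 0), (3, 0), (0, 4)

Evaluate the objective at each vertex of the feasible region:
  z(0, 0) = 0
  z(3, 0) = -21  ←
  z(0, 4) = 24
The minimum is at u = 3, v = 0.

(3, 0)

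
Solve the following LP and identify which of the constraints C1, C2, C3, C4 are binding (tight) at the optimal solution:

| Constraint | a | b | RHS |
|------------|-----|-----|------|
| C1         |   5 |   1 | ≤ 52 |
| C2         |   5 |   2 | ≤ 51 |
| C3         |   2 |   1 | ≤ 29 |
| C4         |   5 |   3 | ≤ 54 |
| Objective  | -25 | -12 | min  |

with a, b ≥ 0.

At a = 9, b = 3, compute slack b - a·x for each constraint:
  C1: 52 − 48 = 4  (slack)
  C2: 51 − 51 = 0  (binding)
  C3: 29 − 21 = 8  (slack)
  C4: 54 − 54 = 0  (binding)

Optimal: a = 9, b = 3
Binding: C2, C4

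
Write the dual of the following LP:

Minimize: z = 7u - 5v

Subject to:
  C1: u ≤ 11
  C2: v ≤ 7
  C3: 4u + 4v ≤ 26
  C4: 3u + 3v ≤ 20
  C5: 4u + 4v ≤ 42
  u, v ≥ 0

Primal min cᵀx s.t. Ax ≤ b, x ≥ 0  →  Dual max −bᵀy s.t. Aᵀy ≥ −c, y ≥ 0.

Maximize: z = -11y1 - 7y2 - 26y3 - 20y4 - 42y5

Subject to:
  y1 + 4y3 + 3y4 + 4y5 ≥ -7
  y2 + 4y3 + 3y4 + 4y5 ≥ 5
  y1, y2, y3, y4, y5 ≥ 0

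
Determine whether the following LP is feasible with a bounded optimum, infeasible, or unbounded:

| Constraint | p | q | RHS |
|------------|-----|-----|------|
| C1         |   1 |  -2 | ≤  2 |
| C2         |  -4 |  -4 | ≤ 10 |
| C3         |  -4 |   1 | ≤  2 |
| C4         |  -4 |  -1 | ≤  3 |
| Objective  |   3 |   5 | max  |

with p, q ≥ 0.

Unbounded (objective can increase without bound)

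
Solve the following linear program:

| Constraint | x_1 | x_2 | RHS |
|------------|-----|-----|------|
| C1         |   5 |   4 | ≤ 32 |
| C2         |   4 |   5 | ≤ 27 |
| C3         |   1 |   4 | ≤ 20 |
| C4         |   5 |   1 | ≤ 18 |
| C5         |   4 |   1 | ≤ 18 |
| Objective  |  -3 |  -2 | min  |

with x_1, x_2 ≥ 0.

Evaluate the objective at each vertex of the feasible region:
  z(0, 0) = 0
  z(3.6, 0) = -10.8
  z(3, 3) = -15  ←
  z(0.7273, 4.818) = -11.82
  z(0, 5) = -10
The minimum is at x_1 = 3, x_2 = 3.

x_1 = 3, x_2 = 3, z = -15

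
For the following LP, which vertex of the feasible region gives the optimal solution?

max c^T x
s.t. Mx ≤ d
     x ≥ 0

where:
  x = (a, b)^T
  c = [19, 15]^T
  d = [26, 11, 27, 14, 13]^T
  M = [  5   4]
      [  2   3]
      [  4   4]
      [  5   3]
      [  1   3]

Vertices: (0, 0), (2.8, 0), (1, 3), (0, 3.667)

Evaluate the objective at each vertex of the feasible region:
  z(0, 0) = 0
  z(2.8, 0) = 53.2
  z(1, 3) = 64  ←
  z(0, 3.667) = 55
The maximum is at a = 1, b = 3.

(1, 3)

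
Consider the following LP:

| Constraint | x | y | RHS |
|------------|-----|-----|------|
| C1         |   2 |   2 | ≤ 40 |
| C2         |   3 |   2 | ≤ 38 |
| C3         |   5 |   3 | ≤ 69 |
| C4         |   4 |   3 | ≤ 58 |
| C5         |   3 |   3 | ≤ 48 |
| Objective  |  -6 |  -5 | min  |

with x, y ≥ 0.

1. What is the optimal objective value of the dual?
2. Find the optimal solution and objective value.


1. -86
2. x = 6, y = 10, z = -86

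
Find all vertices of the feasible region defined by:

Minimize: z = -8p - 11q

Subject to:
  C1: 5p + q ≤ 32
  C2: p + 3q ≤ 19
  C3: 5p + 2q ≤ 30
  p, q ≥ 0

(0, 0), (6, 0), (4, 5), (0, 6.333)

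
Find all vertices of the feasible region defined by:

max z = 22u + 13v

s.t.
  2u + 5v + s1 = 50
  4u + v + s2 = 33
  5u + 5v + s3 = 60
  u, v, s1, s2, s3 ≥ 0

(0, 0), (8.25, 0), (7, 5), (3.333, 8.667), (0, 10)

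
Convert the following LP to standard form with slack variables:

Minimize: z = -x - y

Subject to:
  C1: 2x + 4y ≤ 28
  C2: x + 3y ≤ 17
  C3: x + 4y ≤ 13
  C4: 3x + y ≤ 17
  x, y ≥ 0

min z = -x - y

s.t.
  2x + 4y + s1 = 28
  x + 3y + s2 = 17
  x + 4y + s3 = 13
  3x + y + s4 = 17
  x, y, s1, s2, s3, s4 ≥ 0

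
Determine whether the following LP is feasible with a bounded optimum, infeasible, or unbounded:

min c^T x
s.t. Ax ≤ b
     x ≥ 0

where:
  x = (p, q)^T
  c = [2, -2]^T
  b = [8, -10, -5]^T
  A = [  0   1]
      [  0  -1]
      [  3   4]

Infeasible (no feasible solution exists)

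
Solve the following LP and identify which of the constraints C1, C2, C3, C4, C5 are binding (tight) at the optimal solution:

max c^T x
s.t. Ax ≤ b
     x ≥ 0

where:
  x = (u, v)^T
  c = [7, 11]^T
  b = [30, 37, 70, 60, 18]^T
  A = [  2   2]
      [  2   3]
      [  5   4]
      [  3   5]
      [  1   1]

At u = 5, v = 9, compute slack b - a·x for each constraint:
  C1: 30 − 28 = 2  (slack)
  C2: 37 − 37 = 0  (binding)
  C3: 70 − 61 = 9  (slack)
  C4: 60 − 60 = 0  (binding)
  C5: 18 − 14 = 4  (slack)

Optimal: u = 5, v = 9
Binding: C2, C4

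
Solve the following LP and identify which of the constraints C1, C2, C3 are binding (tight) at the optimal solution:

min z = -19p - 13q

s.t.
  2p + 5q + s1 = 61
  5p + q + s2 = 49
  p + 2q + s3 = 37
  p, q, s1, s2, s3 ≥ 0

At p = 8, q = 9, compute slack b - a·x for each constraint:
  C1: 61 − 61 = 0  (binding)
  C2: 49 − 49 = 0  (binding)
  C3: 37 − 26 = 11  (slack)

Optimal: p = 8, q = 9
Binding: C1, C2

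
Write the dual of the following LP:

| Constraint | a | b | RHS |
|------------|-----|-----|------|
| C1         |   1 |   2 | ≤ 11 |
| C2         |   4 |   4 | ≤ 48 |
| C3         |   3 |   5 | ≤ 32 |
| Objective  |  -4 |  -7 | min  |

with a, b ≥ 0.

Primal min cᵀx s.t. Ax ≤ b, x ≥ 0  →  Dual max −bᵀy s.t. Aᵀy ≥ −c, y ≥ 0.

Maximize: z = -11y1 - 48y2 - 32y3

Subject to:
  y1 + 4y2 + 3y3 ≥ 4
  2y1 + 4y2 + 5y3 ≥ 7
  y1, y2, y3 ≥ 0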